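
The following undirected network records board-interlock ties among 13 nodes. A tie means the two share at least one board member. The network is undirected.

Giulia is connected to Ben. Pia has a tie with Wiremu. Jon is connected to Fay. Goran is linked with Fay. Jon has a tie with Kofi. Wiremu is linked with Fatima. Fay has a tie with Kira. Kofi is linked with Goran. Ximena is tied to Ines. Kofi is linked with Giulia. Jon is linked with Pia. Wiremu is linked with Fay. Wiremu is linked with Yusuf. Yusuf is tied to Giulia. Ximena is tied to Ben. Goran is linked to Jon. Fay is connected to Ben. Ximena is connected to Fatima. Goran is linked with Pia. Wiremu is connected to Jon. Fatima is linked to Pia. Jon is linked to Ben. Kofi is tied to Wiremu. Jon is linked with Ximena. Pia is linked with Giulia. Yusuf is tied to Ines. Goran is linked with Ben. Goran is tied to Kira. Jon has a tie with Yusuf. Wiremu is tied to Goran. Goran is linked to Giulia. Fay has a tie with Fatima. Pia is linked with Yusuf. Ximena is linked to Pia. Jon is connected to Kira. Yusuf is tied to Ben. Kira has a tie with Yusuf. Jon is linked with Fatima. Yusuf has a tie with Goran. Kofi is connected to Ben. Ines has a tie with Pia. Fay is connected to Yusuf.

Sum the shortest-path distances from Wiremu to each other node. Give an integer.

17

Distances from Wiremu: Ben:2, Fatima:1, Fay:1, Giulia:2, Goran:1, Ines:2, Jon:1, Kira:2, Kofi:1, Pia:1, Ximena:2, Yusuf:1.
Sum = 2 + 1 + 1 + 2 + 1 + 2 + 1 + 2 + 1 + 1 + 2 + 1 = 17.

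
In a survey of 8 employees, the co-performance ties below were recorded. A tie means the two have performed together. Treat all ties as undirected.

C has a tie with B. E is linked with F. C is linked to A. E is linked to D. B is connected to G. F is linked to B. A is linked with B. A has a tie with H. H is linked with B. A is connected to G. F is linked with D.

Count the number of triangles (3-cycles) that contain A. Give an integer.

A's neighbors: B, C, G, and H.
Neighbor pairs that are themselves tied: A–B–C; A–B–G; A–B–H. Each forms one triangle with A, for 3 in total.

3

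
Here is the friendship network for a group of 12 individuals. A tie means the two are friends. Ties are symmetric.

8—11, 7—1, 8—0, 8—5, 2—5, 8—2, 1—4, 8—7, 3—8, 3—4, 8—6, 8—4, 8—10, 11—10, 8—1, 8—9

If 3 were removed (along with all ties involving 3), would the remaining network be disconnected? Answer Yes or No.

Even without 3, every remaining node can still reach every other (the residual graph is connected), so 3 is not a cut vertex.

No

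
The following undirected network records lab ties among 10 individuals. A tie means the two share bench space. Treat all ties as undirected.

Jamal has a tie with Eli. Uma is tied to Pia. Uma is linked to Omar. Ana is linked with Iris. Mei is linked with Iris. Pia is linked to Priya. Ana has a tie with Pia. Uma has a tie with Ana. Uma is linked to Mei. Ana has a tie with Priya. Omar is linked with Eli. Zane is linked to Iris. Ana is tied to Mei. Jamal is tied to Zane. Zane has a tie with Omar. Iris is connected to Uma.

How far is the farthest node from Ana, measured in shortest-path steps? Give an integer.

3

Distances from Ana: Eli:3, Iris:1, Jamal:3, Mei:1, Omar:2, Pia:1, Priya:1, Uma:1, Zane:2.
The largest is 3 (to Jamal and Eli), so the eccentricity of Ana is 3.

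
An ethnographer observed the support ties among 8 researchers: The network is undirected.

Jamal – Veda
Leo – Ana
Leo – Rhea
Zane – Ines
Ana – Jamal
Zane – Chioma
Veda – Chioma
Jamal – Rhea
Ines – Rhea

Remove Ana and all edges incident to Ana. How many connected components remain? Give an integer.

1

Ana's neighbors (Jamal and Leo) remain reachable from one another through other ties, so the rest of the network stays in one piece.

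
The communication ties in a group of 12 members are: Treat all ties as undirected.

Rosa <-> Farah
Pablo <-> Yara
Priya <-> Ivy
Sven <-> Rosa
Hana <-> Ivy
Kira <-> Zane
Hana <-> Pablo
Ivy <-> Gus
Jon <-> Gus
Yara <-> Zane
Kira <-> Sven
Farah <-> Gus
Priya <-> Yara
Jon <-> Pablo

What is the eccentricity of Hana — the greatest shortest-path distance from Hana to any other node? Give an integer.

5

Distances from Hana: Farah:3, Gus:2, Ivy:1, Jon:2, Kira:4, Pablo:1, Priya:2, Rosa:4, Sven:5, Yara:2, Zane:3.
The largest is 5 (to Sven), so the eccentricity of Hana is 5.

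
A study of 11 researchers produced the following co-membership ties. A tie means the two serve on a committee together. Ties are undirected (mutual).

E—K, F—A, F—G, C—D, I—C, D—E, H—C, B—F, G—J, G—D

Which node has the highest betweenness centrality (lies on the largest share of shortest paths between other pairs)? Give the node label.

D

Unnormalized betweenness of each node: A:0, B:0, C:17, D:31, E:9, F:17, G:27, H:0, I:0, J:0, K:0.
D has the largest value, 31, making it the main broker — the node through which the most shortest paths run.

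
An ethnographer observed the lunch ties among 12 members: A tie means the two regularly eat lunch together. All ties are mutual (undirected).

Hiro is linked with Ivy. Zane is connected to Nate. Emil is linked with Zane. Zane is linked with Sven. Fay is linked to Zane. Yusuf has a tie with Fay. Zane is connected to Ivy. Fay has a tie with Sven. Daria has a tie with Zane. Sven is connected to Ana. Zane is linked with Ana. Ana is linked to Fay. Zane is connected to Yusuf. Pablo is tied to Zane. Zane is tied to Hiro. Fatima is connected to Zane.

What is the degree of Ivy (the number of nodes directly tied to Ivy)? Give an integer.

Ivy is directly tied to Hiro and Zane. That is 2 neighbors, so the degree of Ivy is 2.

2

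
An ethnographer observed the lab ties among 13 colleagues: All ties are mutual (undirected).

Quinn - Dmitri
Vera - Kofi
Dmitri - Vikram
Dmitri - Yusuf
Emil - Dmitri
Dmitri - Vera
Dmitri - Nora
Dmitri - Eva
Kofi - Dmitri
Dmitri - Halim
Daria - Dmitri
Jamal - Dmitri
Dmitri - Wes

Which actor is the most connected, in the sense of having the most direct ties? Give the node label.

Degrees — Daria:1, Dmitri:12, Emil:1, Eva:1, Halim:1, Jamal:1, Kofi:2, Nora:1, Quinn:1, Vera:2, Vikram:1, Wes:1, Yusuf:1.
The maximum is 12, attained only by Dmitri.

Dmitri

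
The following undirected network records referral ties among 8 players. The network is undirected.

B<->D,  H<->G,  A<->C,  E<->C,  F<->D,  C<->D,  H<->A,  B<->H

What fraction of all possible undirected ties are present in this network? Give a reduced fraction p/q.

There are 8 edges and 8 nodes, so the maximum possible is C(8,2) = 28.
Density = 8/28 = 2/7.

2/7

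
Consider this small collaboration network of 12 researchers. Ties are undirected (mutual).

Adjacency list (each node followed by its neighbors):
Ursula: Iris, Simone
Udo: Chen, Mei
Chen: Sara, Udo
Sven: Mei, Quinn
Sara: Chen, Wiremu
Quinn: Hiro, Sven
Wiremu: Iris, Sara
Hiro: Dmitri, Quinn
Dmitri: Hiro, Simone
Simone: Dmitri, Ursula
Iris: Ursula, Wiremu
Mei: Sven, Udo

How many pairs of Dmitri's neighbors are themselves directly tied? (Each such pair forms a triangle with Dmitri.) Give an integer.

0

Dmitri's neighbors are Hiro and Simone, but none of them are tied to each other, so no triangle contains Dmitri.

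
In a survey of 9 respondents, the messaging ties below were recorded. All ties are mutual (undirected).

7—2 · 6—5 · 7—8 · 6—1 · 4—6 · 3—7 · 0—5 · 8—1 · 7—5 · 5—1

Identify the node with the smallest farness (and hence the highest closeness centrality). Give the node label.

5

Farness (sum of distances to all others) for each node — 0:19, 1:15, 2:20, 3:20, 4:22, 5:12, 6:15, 7:13, 8:16.
The smallest farness is 12, for 5, so 5 has the highest closeness.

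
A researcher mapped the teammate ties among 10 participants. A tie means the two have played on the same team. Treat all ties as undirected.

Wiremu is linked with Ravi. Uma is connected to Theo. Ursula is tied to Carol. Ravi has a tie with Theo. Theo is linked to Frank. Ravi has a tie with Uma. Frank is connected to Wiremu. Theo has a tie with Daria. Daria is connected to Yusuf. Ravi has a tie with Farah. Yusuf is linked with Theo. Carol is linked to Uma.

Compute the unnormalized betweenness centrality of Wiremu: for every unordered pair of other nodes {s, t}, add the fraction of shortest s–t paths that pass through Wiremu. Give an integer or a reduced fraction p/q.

Pairs whose geodesics pass through Wiremu — Farah–Frank: 1/2; Ravi–Frank: 1/2.
All other pairs contribute 0.
Summing the contributions gives betweenness(Wiremu) = 1.

1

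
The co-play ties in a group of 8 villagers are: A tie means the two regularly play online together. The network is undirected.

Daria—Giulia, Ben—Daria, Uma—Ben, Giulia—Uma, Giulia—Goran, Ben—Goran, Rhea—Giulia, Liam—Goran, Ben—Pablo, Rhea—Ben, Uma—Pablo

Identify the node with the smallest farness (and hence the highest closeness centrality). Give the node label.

Farness (sum of distances to all others) for each node — Ben:9, Daria:13, Giulia:10, Goran:11, Liam:17, Pablo:13, Rhea:13, Uma:12.
The smallest farness is 9, for Ben, so Ben has the highest closeness.

Ben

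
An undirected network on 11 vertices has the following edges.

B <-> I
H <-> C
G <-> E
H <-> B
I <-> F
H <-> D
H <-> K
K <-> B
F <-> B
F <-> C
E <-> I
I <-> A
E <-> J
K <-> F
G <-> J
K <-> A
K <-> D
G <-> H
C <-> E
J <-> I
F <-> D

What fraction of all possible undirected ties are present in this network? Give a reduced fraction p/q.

There are 21 edges and 11 nodes, so the maximum possible is C(11,2) = 55.
Density = 21/55.

21/55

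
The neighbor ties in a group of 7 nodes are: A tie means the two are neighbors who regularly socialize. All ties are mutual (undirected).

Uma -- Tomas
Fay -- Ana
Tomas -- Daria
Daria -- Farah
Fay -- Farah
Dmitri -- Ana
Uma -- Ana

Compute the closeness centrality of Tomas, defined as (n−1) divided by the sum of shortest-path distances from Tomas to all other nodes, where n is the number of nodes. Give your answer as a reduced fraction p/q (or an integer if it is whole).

1/2

Distances from Tomas: Ana:2, Daria:1, Dmitri:3, Farah:2, Fay:3, Uma:1. Sum = 12.
n = 7, so closeness = 6/12 = 1/2.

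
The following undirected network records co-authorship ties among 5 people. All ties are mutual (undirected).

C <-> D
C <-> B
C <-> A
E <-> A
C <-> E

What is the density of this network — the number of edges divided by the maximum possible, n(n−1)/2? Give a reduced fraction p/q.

1/2

There are 5 edges and 5 nodes, so the maximum possible is C(5,2) = 10.
Density = 5/10 = 1/2.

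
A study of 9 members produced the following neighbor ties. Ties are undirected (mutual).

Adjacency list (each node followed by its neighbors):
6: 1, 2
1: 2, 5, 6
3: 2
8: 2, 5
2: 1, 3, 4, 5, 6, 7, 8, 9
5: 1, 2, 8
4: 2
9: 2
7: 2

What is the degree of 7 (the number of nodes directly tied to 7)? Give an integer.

7 is directly tied to 2. That is 1 neighbor, so the degree of 7 is 1.

1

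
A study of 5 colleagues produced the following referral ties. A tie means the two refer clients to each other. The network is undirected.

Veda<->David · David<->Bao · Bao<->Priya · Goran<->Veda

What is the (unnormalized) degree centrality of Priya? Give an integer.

1

Priya is directly tied to Bao. That is 1 neighbor, so the degree of Priya is 1.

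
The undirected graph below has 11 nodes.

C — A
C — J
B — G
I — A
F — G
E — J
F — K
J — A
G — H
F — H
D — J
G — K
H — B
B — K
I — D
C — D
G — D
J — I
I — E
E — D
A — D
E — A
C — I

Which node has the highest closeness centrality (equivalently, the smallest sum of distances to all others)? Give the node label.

Farness (sum of distances to all others) for each node — A:19, B:22, C:20, D:14, E:20, F:22, G:15, H:22, I:19, J:19, K:22.
The smallest farness is 14, for D, so D has the highest closeness.

D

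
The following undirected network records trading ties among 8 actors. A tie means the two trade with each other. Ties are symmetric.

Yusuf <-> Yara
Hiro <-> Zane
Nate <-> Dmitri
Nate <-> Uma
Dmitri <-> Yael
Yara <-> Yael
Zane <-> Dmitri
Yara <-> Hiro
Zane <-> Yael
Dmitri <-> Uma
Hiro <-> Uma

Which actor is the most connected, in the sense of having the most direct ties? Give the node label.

Degrees — Dmitri:4, Hiro:3, Nate:2, Uma:3, Yael:3, Yara:3, Yusuf:1, Zane:3.
The maximum is 4, attained only by Dmitri.

Dmitri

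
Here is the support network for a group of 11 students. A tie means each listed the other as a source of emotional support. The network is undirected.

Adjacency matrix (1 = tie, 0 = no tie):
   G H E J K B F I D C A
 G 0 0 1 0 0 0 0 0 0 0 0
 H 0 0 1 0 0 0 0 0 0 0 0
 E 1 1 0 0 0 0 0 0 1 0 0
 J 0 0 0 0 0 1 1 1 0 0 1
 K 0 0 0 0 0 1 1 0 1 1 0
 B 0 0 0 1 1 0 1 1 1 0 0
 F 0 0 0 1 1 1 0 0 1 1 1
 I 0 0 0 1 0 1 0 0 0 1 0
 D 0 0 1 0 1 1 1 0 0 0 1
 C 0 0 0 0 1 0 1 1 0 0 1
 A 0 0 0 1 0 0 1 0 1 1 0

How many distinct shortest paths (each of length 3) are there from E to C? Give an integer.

The shortest distance is 3. The length-3 paths are: E–D–A–C; E–D–K–C; E–D–F–C.
That gives 3 distinct shortest paths.

3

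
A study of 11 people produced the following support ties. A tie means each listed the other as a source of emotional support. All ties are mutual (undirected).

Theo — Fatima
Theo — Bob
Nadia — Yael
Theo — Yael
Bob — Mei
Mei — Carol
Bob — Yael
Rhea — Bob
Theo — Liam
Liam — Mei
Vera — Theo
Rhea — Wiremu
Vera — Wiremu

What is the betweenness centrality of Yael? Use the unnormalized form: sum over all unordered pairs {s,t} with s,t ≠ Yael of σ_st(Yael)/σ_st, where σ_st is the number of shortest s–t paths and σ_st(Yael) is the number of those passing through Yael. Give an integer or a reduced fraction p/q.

9

Pairs whose geodesics pass through Yael — Bob–Nadia: 1; Mei–Nadia: 1; Wiremu–Nadia: 2/2; Nadia–Theo: 1; Nadia–Carol: 1; Nadia–Liam: 1; Nadia–Fatima: 1; Nadia–Vera: 1; Nadia–Rhea: 1.
All other pairs contribute 0.
Summing the contributions gives betweenness(Yael) = 9.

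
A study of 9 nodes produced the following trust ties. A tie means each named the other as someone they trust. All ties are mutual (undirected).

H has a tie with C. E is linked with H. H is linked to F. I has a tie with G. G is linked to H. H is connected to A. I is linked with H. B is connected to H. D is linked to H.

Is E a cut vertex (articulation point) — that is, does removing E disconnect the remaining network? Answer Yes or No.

No

Even without E, every remaining node can still reach every other (the residual graph is connected), so E is not a cut vertex.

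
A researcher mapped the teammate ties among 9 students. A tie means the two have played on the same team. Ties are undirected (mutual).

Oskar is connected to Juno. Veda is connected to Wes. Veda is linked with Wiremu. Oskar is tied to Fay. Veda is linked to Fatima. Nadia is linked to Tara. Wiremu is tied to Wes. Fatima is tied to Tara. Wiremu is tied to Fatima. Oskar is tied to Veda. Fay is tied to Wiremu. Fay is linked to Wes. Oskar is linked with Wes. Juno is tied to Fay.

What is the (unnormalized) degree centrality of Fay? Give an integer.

Fay is directly tied to Juno, Oskar, Wes, and Wiremu. That is 4 neighbors, so the degree of Fay is 4.

4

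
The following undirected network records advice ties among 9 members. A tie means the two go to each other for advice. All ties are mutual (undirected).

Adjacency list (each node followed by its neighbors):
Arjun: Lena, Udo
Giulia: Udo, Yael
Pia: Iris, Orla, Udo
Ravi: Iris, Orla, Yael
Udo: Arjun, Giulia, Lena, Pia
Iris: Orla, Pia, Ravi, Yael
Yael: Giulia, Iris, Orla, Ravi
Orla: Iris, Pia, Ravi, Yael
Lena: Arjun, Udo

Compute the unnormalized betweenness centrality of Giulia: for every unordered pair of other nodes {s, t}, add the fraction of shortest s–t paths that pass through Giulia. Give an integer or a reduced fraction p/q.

Pairs whose geodesics pass through Giulia — Ravi–Udo: 1/3; Ravi–Lena: 1/3; Ravi–Arjun: 1/3; Yael–Udo: 1; Yael–Lena: 1; Yael–Arjun: 1.
All other pairs contribute 0.
Summing the contributions gives betweenness(Giulia) = 4.

4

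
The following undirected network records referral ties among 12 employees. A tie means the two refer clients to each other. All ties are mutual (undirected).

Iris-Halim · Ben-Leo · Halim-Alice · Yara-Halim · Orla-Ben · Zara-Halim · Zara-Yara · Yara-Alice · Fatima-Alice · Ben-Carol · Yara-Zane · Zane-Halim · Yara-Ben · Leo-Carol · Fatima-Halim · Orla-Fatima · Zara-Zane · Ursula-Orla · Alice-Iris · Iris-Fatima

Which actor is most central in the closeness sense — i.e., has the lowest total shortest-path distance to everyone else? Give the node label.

Farness (sum of distances to all others) for each node — Alice:21, Ben:19, Carol:28, Fatima:20, Halim:19, Iris:25, Leo:28, Orla:21, Ursula:31, Yara:18, Zane:24, Zara:24.
The smallest farness is 18, for Yara, so Yara has the highest closeness.

Yara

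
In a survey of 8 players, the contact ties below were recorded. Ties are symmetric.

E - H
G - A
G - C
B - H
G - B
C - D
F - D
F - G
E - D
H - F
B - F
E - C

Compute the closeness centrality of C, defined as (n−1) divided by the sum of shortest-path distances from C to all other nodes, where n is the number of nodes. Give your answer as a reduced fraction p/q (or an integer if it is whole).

7/11

Distances from C: A:2, B:2, D:1, E:1, F:2, G:1, H:2. Sum = 11.
n = 8, so closeness = 7/11.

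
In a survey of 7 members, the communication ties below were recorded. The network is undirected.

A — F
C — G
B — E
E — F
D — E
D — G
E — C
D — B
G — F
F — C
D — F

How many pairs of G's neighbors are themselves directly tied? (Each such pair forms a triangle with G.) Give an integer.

2

G's neighbors: C, D, and F.
Neighbor pairs that are themselves tied: G–C–F; G–D–F. Each forms one triangle with G, for 2 in total.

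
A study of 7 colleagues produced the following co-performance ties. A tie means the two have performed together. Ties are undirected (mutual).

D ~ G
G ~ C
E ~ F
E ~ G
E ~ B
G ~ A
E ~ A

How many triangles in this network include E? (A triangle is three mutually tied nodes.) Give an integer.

1

E's neighbors: A, B, F, and G.
Neighbor pairs that are themselves tied: E–A–G. Each forms one triangle with E, for 1 in total.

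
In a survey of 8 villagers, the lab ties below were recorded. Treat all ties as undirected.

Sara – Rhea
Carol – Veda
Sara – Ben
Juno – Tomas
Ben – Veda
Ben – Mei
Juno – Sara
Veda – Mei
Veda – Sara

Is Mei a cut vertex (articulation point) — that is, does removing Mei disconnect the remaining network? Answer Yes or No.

Even without Mei, every remaining node can still reach every other (the residual graph is connected), so Mei is not a cut vertex.

No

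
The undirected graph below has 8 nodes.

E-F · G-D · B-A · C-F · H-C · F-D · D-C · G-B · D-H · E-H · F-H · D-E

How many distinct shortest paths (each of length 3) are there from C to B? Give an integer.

1

The shortest distance is 3, and the only length-3 path is C–D–G–B. So there is exactly 1 shortest path.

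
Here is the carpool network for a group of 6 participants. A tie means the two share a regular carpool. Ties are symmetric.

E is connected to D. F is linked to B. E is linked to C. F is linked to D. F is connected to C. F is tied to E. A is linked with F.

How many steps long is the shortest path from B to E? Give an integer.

One shortest route is B – F – E, which uses 2 edges, and B and E are not directly tied, so nothing shorter exists. So d(B,E) = 2.

2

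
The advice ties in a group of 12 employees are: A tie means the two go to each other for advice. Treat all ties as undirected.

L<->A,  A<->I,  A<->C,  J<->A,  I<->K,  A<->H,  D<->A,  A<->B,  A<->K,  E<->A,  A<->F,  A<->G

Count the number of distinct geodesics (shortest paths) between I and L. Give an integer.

1

The shortest distance is 2, and the only length-2 path is I–A–L. So there is exactly 1 shortest path.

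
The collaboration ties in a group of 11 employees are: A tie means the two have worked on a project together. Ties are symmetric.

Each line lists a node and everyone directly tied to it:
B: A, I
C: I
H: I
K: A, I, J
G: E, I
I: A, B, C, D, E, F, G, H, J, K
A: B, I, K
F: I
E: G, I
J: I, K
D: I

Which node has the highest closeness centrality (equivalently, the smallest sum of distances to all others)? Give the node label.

Farness (sum of distances to all others) for each node — A:17, B:18, C:19, D:19, E:18, F:19, G:18, H:19, I:10, J:18, K:17.
The smallest farness is 10, for I, so I has the highest closeness.

I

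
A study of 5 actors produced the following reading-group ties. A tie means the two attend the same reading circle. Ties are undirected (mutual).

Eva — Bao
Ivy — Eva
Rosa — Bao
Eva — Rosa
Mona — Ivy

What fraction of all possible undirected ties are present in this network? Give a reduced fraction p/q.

There are 5 edges and 5 nodes, so the maximum possible is C(5,2) = 10.
Density = 5/10 = 1/2.

1/2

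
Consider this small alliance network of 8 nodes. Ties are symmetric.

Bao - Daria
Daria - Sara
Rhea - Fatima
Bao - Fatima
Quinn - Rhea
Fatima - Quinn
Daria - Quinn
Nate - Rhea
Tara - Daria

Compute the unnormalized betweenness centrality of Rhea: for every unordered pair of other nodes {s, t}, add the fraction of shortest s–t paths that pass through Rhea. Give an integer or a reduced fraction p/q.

6

Pairs whose geodesics pass through Rhea — Quinn–Nate: 1; Nate–Fatima: 1; Nate–Sara: 1; Nate–Daria: 1; Nate–Bao: 1; Nate–Tara: 1.
All other pairs contribute 0.
Summing the contributions gives betweenness(Rhea) = 6.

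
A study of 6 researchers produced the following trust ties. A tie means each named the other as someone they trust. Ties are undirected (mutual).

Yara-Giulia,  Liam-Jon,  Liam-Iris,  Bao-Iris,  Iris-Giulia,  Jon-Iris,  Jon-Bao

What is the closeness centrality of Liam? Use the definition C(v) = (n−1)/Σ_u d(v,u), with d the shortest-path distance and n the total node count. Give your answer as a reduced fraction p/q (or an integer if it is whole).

5/9

Distances from Liam: Bao:2, Giulia:2, Iris:1, Jon:1, Yara:3. Sum = 9.
n = 6, so closeness = 5/9.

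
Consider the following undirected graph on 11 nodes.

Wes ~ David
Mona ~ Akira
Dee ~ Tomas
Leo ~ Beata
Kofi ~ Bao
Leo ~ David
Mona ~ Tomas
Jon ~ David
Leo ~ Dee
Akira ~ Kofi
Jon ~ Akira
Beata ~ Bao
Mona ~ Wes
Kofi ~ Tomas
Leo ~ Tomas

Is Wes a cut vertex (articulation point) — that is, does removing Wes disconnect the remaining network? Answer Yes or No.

No

Even without Wes, every remaining node can still reach every other (the residual graph is connected), so Wes is not a cut vertex.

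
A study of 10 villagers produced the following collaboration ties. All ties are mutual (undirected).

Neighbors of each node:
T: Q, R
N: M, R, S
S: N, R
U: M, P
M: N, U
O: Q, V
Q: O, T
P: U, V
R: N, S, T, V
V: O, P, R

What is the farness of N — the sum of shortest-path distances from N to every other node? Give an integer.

Distances from N: M:1, O:3, P:3, Q:3, R:1, S:1, T:2, U:2, V:2.
Sum = 1 + 3 + 3 + 3 + 1 + 1 + 2 + 2 + 2 = 18.

18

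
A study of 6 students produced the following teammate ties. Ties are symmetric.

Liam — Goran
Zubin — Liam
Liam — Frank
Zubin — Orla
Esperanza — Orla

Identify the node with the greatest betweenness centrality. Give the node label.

Liam

Unnormalized betweenness of each node: Esperanza:0, Frank:0, Goran:0, Liam:7, Orla:4, Zubin:6.
Liam has the largest value, 7, making it the main broker — the node through which the most shortest paths run.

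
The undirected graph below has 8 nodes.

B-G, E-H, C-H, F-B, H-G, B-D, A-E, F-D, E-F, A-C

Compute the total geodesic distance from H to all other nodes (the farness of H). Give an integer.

12

Distances from H: A:2, B:2, C:1, D:3, E:1, F:2, G:1.
Sum = 2 + 2 + 1 + 3 + 1 + 2 + 1 = 12.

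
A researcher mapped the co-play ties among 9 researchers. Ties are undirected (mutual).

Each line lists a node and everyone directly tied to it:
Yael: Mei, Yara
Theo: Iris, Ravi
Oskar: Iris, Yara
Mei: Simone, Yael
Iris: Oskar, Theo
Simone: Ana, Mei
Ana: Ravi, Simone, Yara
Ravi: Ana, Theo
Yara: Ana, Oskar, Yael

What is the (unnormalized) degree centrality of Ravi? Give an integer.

Ravi is directly tied to Ana and Theo. That is 2 neighbors, so the degree of Ravi is 2.

2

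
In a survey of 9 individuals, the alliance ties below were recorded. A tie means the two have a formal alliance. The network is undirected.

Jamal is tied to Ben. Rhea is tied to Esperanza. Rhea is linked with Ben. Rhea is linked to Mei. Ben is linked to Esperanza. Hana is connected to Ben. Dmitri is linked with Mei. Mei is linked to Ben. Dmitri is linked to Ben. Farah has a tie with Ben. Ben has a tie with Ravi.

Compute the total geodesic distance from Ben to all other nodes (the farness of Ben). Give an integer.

Distances from Ben: Dmitri:1, Esperanza:1, Farah:1, Hana:1, Jamal:1, Mei:1, Ravi:1, Rhea:1.
Sum = 1 + 1 + 1 + 1 + 1 + 1 + 1 + 1 = 8.

8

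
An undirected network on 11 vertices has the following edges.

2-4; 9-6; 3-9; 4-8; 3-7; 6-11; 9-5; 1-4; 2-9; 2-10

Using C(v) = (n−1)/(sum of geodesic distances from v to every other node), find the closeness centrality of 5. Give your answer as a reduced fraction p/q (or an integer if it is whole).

Distances from 5: 1:4, 2:2, 3:2, 4:3, 6:2, 7:3, 8:4, 9:1, 10:3, 11:3. Sum = 27.
n = 11, so closeness = 10/27.

10/27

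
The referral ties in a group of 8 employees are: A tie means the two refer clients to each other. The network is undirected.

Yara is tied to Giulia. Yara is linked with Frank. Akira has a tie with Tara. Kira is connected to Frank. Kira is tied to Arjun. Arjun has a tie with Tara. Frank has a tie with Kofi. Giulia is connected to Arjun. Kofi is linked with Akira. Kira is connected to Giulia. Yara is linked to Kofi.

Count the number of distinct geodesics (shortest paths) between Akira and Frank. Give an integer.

The shortest distance is 2, and the only length-2 path is Akira–Kofi–Frank. So there is exactly 1 shortest path.

1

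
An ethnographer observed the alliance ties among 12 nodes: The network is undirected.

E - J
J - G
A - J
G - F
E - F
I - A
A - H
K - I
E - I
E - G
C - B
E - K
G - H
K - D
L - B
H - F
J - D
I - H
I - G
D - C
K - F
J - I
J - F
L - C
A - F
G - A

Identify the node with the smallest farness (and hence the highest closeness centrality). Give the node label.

J

Farness (sum of distances to all others) for each node — A:22, B:35, C:26, D:20, E:22, F:21, G:21, H:27, I:21, J:18, K:20, L:35.
The smallest farness is 18, for J, so J has the highest closeness.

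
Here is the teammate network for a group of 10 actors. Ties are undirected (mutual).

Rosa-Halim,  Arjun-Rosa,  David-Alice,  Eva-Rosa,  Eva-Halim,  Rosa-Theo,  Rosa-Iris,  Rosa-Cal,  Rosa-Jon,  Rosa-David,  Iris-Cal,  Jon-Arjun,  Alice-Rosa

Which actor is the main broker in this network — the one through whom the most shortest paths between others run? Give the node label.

Unnormalized betweenness of each node: Alice:0, Arjun:0, Cal:0, David:0, Eva:0, Halim:0, Iris:0, Jon:0, Rosa:32, Theo:0.
Rosa has the largest value, 32, making it the main broker — the node through which the most shortest paths run.

Rosa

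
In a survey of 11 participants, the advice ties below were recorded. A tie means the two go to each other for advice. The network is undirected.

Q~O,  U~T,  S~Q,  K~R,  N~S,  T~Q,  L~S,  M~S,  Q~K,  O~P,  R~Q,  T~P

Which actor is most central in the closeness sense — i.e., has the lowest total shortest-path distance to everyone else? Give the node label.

Q

Farness (sum of distances to all others) for each node — K:23, L:27, M:27, N:27, O:22, P:27, Q:15, R:23, S:18, T:20, U:29.
The smallest farness is 15, for Q, so Q has the highest closeness.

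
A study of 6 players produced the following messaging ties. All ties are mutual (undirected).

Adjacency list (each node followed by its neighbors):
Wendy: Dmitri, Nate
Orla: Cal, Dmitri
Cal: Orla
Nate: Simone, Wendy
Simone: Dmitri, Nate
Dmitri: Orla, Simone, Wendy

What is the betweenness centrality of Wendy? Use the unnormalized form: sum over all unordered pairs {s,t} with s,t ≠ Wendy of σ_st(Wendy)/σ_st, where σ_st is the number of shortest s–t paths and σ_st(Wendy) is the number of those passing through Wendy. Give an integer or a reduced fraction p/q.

Pairs whose geodesics pass through Wendy — Dmitri–Nate: 1/2; Nate–Orla: 1/2; Nate–Cal: 1/2.
All other pairs contribute 0.
Summing the contributions gives betweenness(Wendy) = 3/2.

3/2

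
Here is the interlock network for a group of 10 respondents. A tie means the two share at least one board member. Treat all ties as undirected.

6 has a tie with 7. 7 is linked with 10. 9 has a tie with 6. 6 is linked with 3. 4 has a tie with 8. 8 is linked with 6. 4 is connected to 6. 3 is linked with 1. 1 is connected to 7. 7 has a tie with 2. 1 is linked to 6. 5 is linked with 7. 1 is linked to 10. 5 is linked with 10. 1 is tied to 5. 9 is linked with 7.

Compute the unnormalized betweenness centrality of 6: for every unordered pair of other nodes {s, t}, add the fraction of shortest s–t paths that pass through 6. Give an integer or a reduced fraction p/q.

33/2

Pairs whose geodesics pass through 6 — 7–3: 1/2; 7–4: 1; 7–8: 1; 10–4: 2/2; 10–8: 2/2; 3–9: 1; 3–4: 1; 3–8: 1; 3–2: 1/2; 5–4: 2/2; 5–8: 2/2; 1–9: 1/2; 1–4: 1; 1–8: 1 … (+4 more pairs).
All other pairs contribute 0.
Summing the contributions gives betweenness(6) = 33/2.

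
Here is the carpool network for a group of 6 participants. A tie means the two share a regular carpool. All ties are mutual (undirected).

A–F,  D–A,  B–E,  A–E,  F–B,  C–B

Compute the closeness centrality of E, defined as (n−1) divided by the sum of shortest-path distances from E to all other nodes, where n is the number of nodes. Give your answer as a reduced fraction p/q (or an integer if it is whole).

5/8

Distances from E: A:1, B:1, C:2, D:2, F:2. Sum = 8.
n = 6, so closeness = 5/8.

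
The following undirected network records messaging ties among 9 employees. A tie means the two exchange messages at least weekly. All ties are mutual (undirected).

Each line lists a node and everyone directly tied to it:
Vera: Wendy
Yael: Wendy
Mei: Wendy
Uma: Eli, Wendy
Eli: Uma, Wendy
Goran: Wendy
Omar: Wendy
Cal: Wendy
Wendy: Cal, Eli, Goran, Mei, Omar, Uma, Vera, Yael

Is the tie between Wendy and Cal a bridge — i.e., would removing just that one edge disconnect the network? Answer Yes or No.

Yes

Without the Wendy–Cal edge there is no alternate route between Wendy and Cal, so the network disconnects. It is a bridge.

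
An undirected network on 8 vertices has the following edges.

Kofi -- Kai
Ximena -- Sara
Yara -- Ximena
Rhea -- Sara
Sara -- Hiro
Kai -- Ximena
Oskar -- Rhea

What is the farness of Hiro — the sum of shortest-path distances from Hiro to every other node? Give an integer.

18

Distances from Hiro: Kai:3, Kofi:4, Oskar:3, Rhea:2, Sara:1, Ximena:2, Yara:3.
Sum = 3 + 4 + 3 + 2 + 1 + 2 + 3 = 18.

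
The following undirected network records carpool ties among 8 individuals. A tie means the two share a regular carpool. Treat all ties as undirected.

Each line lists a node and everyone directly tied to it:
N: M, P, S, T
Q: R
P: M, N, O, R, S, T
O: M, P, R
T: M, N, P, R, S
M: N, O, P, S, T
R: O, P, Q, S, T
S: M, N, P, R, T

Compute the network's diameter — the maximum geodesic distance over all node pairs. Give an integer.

Eccentricity of each node (its greatest distance to any other): M:3, N:3, O:2, P:2, Q:3, R:2, S:2, T:2.
The maximum eccentricity is 3, realized for instance by the pair Q–M via Q – R – S – M. So the diameter is 3.

3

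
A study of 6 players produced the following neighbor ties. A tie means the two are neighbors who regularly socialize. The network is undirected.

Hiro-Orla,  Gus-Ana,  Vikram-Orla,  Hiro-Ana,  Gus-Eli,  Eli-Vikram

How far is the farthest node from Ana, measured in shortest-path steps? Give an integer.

Distances from Ana: Eli:2, Gus:1, Hiro:1, Orla:2, Vikram:3.
The largest is 3 (to Vikram), so the eccentricity of Ana is 3.

3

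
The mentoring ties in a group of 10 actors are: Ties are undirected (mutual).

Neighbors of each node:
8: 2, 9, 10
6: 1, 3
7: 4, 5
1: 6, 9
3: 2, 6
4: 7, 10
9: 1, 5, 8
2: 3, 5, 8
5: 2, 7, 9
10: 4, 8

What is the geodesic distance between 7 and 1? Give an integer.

One shortest route is 7 – 5 – 9 – 1, which uses 3 edges, and at distance 2 from 7 we only reach {2, 9, 10}, which does not include 1. So d(7,1) = 3.

3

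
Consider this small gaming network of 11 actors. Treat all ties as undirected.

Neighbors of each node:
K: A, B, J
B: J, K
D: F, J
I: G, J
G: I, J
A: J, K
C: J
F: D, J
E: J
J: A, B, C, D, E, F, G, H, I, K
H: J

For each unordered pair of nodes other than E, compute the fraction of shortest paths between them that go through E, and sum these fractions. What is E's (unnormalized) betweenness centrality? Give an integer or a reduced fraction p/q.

No shortest path between any pair of other nodes passes through E.
Summing the contributions gives betweenness(E) = 0.

0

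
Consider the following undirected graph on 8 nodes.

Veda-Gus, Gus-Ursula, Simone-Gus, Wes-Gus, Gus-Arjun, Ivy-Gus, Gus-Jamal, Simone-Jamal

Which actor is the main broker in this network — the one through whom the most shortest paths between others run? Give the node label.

Unnormalized betweenness of each node: Arjun:0, Gus:20, Ivy:0, Jamal:0, Simone:0, Ursula:0, Veda:0, Wes:0.
Gus has the largest value, 20, making it the main broker — the node through which the most shortest paths run.

Gus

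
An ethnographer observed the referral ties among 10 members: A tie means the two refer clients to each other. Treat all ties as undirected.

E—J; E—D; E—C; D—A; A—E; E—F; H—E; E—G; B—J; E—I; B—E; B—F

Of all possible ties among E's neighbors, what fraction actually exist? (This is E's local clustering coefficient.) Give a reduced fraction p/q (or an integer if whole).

E's neighbors: A, B, C, D, F, G, H, I, and J (k = 9).
Possible neighbor pairs: C(9,2) = 36. Edges among them: A–D, B–F, B–J → e = 3.
Clustering(E) = 3/36 = 1/12.

1/12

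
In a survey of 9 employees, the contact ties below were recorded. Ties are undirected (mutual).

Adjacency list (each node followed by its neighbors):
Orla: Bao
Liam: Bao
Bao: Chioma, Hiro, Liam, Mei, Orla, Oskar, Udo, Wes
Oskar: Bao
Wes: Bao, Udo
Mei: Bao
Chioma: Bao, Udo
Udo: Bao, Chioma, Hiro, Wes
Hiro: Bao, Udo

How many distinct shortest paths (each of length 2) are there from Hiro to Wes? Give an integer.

2

The shortest distance is 2. The length-2 paths are: Hiro–Bao–Wes; Hiro–Udo–Wes.
That gives 2 distinct shortest paths.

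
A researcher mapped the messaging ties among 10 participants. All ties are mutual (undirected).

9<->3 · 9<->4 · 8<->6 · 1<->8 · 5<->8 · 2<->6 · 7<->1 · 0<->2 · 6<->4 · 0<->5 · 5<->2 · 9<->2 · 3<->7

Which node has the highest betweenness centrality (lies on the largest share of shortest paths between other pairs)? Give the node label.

Unnormalized betweenness of each node: 0:0, 1:9/2, 2:28/3, 3:9/2, 4:4/3, 5:23/6, 6:16/3, 7:3, 8:25/3, 9:53/6.
2 has the largest value, 28/3, making it the main broker — the node through which the most shortest paths run.

2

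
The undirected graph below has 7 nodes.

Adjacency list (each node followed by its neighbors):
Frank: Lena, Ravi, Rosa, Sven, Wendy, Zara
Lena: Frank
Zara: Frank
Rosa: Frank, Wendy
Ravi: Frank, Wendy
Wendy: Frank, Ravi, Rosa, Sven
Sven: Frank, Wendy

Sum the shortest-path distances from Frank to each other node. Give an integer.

6

Distances from Frank: Lena:1, Ravi:1, Rosa:1, Sven:1, Wendy:1, Zara:1.
Sum = 1 + 1 + 1 + 1 + 1 + 1 = 6.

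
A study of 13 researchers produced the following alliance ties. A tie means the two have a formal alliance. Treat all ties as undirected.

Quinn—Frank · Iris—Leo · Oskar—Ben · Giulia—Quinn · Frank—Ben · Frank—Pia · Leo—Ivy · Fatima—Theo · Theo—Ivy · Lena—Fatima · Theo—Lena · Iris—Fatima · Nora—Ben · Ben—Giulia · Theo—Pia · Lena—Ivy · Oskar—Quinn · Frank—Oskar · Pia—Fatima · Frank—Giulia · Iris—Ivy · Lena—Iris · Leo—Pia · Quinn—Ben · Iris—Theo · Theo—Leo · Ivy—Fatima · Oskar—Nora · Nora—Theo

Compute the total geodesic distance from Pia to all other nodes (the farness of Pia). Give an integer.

Distances from Pia: Ben:2, Fatima:1, Frank:1, Giulia:2, Iris:2, Ivy:2, Lena:2, Leo:1, Nora:2, Oskar:2, Quinn:2, Theo:1.
Sum = 2 + 1 + 1 + 2 + 2 + 2 + 2 + 1 + 2 + 2 + 2 + 1 = 20.

20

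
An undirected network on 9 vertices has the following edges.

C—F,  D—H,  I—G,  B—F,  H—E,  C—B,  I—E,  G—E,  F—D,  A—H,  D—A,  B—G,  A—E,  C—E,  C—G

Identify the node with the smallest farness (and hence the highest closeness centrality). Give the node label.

Farness (sum of distances to all others) for each node — A:14, B:15, C:12, D:15, E:11, F:14, G:13, H:14, I:16.
The smallest farness is 11, for E, so E has the highest closeness.

E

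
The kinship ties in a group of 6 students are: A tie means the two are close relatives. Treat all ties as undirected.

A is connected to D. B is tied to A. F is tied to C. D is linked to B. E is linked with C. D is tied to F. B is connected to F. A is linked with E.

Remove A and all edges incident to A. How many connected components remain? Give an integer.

A's neighbors (B, D, and E) remain reachable from one another through other ties, so the rest of the network stays in one piece.

1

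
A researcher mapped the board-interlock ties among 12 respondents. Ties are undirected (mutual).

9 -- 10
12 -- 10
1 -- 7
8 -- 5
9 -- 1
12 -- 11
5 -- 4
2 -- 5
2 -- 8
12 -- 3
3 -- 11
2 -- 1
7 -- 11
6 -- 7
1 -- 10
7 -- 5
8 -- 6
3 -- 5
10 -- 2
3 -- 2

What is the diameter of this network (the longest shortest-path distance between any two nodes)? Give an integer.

4

Eccentricity of each node (its greatest distance to any other): 1:3, 2:2, 3:3, 4:4, 5:3, 6:3, 7:2, 8:3, 9:4, 10:3, 11:3, 12:3.
The maximum eccentricity is 4, realized for instance by the pair 9–4 via 9 – 10 – 2 – 5 – 4. So the diameter is 4.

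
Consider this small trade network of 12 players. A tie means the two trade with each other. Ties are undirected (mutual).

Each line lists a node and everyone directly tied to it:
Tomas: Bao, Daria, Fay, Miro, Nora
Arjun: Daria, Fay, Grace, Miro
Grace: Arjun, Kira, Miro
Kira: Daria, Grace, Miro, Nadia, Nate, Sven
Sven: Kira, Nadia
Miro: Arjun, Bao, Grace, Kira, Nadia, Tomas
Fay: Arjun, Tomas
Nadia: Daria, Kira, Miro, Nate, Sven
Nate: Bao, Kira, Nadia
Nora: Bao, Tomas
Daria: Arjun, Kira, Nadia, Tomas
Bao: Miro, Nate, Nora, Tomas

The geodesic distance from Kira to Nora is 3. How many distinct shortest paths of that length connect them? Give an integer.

4

The shortest distance is 3. The length-3 paths are: Kira–Miro–Tomas–Nora; Kira–Daria–Tomas–Nora; Kira–Nate–Bao–Nora; Kira–Miro–Bao–Nora.
That gives 4 distinct shortest paths.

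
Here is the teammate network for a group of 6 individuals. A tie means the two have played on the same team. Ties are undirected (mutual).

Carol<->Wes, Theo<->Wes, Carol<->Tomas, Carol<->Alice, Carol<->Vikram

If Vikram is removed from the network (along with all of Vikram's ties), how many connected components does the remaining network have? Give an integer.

Vikram's neighbors (Carol) remain reachable from one another through other ties, so the rest of the network stays in one piece.

1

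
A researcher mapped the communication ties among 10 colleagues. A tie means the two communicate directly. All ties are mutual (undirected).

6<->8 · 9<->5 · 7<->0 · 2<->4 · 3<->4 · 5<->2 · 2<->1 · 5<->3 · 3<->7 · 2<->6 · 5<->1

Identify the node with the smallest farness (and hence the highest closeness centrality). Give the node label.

5

Farness (sum of distances to all others) for each node — 0:32, 1:20, 2:17, 3:18, 4:19, 5:16, 6:23, 7:24, 8:31, 9:24.
The smallest farness is 16, for 5, so 5 has the highest closeness.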